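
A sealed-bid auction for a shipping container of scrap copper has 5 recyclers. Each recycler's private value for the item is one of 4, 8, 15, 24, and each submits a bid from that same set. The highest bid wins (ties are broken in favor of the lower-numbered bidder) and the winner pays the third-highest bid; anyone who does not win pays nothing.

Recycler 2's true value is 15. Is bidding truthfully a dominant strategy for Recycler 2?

Consider the case where Recycler 1 bids 4, Recycler 3 bids 4, Recycler 4 bids 4 and Recycler 5 bids 24.
Truthful bid 15: loses, pays 0, utility 0.
Bid 24 instead: wins, pays 4, utility 15 - 4 = 11.
Since 11 > 0, bidding 24 is strictly better here, so truthful bidding is not dominant.

No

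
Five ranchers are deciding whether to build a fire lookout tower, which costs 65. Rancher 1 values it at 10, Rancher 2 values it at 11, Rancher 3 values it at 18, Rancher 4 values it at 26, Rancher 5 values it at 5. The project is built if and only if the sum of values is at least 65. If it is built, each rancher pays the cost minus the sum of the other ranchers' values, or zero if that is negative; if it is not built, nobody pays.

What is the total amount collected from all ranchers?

45

Total value 70 ≥ cost 65, so it is built.
Rancher 1: others sum to 60; max(0, 65 - 60) = 5.
Rancher 2: others sum to 59; max(0, 65 - 59) = 6.
Rancher 3: others sum to 52; max(0, 65 - 52) = 13.
Rancher 4: others sum to 44; max(0, 65 - 44) = 21.
Rancher 5: others sum to 65; max(0, 65 - 65) = 0.
Total collected = 5 + 6 + 13 + 21 + 0 = 45.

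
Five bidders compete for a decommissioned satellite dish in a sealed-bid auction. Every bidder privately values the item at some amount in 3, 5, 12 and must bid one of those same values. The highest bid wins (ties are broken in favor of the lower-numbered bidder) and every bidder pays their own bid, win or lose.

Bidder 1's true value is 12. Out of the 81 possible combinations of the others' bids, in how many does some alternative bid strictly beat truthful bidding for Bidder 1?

16

Others bid (3, 3, 3, 3): truth gives 0; bid 3 gives 9 > 0. Violating.
Others bid (3, 3, 3, 5): truth gives 0; bid 5 gives 7 > 0. Violating.
Others bid (3, 3, 5, 3): truth gives 0; bid 5 gives 7 > 0. Violating.
Others bid (3, 3, 5, 5): truth gives 0; bid 5 gives 7 > 0. Violating.
Others bid (3, 3, 3, 12): truth gives 0; no alternative beats it.
Others bid (3, 3, 5, 12): truth gives 0; no alternative beats it.
(Checking all 81 profiles: 16 have a profitable deviation, 65 do not.)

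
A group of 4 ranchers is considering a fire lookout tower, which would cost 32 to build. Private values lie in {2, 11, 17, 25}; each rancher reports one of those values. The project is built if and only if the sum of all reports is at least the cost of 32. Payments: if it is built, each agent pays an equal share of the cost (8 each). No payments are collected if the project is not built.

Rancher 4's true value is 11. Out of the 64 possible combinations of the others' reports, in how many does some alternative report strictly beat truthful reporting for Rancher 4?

Others report (2, 2, 11): truth gives 0; report 17 gives 3 > 0. Violating.
Others report (2, 11, 2): truth gives 0; report 17 gives 3 > 0. Violating.
Others report (11, 2, 2): truth gives 0; report 17 gives 3 > 0. Violating.
Others report (2, 2, 2): truth gives 0; no alternative beats it.
Others report (2, 2, 17): truth gives 3; no alternative beats it.
(Checking all 64 profiles: 3 have a profitable deviation, 61 do not.)

3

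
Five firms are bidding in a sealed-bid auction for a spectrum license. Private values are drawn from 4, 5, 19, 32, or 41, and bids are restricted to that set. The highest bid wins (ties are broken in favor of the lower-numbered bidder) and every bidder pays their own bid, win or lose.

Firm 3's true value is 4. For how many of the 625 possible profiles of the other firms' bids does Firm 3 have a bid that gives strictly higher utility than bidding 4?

4

Others bid (4, 4, 4, 4): truth gives -4; bid 5 gives -1 > -4. Violating.
Others bid (4, 4, 4, 5): truth gives -4; bid 5 gives -1 > -4. Violating.
Others bid (4, 4, 5, 4): truth gives -4; bid 5 gives -1 > -4. Violating.
Others bid (4, 4, 5, 5): truth gives -4; bid 5 gives -1 > -4. Violating.
Others bid (4, 4, 4, 19): truth gives -4; no alternative beats it.
Others bid (4, 4, 4, 32): truth gives -4; no alternative beats it.
(Checking all 625 profiles: 4 have a profitable deviation, 621 do not.)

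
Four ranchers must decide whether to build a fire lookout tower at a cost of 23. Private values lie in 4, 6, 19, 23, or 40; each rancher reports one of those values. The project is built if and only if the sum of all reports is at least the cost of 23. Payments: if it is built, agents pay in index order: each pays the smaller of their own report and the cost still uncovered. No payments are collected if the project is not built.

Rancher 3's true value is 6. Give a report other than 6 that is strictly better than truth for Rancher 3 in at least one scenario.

Suppose Rancher 1 reports 4, Rancher 2 reports 4 and Rancher 4 reports 19.
Report 6: project built, pays 6, utility 6 - 6 = 0.
Report 4: project built, pays 4, utility 6 - 4 = 2.
So reporting 4 beats truth here (2 > 0).

4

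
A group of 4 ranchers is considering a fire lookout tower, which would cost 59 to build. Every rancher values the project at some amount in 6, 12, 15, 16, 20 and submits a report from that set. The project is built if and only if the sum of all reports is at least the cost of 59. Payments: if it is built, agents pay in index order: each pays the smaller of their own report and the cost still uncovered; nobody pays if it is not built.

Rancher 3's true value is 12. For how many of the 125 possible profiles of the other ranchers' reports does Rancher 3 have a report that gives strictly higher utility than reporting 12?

Others report (15, 20, 20): truth gives 0; report 6 gives 6 > 0. Violating.
Others report (16, 20, 20): truth gives 0; report 6 gives 6 > 0. Violating.
Others report (20, 15, 20): truth gives 0; report 6 gives 6 > 0. Violating.
Others report (20, 16, 20): truth gives 0; report 6 gives 6 > 0. Violating.
Others report (6, 6, 6): truth gives 0; no alternative beats it.
Others report (6, 6, 12): truth gives 0; no alternative beats it.
(Checking all 125 profiles: 7 have a profitable deviation, 118 do not.)

7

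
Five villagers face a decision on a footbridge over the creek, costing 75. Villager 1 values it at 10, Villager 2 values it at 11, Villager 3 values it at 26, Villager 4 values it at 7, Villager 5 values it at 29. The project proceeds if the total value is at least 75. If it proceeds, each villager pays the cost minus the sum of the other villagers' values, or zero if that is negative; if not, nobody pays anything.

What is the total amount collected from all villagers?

44

Total value 83 ≥ cost 75, so it is built.
Villager 1: others sum to 73; max(0, 75 - 73) = 2.
Villager 2: others sum to 72; max(0, 75 - 72) = 3.
Villager 3: others sum to 57; max(0, 75 - 57) = 18.
Villager 4: others sum to 76; max(0, 75 - 76) = 0.
Villager 5: others sum to 54; max(0, 75 - 54) = 21.
Total collected = 2 + 3 + 18 + 0 + 21 = 44.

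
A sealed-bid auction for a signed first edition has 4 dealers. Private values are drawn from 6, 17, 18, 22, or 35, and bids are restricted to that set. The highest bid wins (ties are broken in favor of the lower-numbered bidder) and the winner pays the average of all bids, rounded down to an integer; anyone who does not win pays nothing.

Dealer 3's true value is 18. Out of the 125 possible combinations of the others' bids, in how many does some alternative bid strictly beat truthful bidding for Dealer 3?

17

Others bid (6, 6, 6): truth gives 9; bid 17 gives 10 > 9. Violating.
Others bid (6, 6, 22): truth gives 0; bid 22 gives 4 > 0. Violating.
Others bid (6, 17, 22): truth gives 0; bid 22 gives 2 > 0. Violating.
Others bid (6, 18, 6): truth gives 0; bid 22 gives 5 > 0. Violating.
Others bid (6, 6, 17): truth gives 7; no alternative beats it.
Others bid (6, 6, 18): truth gives 6; no alternative beats it.
(Checking all 125 profiles: 17 have a profitable deviation, 108 do not.)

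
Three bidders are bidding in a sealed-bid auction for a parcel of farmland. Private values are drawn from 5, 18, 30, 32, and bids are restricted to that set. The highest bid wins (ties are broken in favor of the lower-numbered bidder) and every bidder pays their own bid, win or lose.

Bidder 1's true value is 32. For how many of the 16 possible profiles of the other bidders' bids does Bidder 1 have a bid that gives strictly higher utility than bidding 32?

9

Others bid (5, 5): truth gives 0; bid 5 gives 27 > 0. Violating.
Others bid (5, 18): truth gives 0; bid 18 gives 14 > 0. Violating.
Others bid (5, 30): truth gives 0; bid 30 gives 2 > 0. Violating.
Others bid (18, 5): truth gives 0; bid 18 gives 14 > 0. Violating.
Others bid (5, 32): truth gives 0; no alternative beats it.
Others bid (18, 32): truth gives 0; no alternative beats it.
(Checking all 16 profiles: 9 have a profitable deviation, 7 do not.)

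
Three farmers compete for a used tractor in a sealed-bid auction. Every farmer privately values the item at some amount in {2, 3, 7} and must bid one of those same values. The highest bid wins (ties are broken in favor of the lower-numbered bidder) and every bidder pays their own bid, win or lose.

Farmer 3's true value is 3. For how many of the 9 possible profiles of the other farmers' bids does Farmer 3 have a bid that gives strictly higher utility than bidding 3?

Others bid (2, 3): truth gives -3; bid 2 gives -2 > -3. Violating.
Others bid (2, 7): truth gives -3; bid 2 gives -2 > -3. Violating.
Others bid (3, 2): truth gives -3; bid 2 gives -2 > -3. Violating.
Others bid (3, 3): truth gives -3; bid 2 gives -2 > -3. Violating.
Others bid (2, 2): truth gives 0; no alternative beats it.
(Checking all 9 profiles: 8 have a profitable deviation, 1 does not.)

8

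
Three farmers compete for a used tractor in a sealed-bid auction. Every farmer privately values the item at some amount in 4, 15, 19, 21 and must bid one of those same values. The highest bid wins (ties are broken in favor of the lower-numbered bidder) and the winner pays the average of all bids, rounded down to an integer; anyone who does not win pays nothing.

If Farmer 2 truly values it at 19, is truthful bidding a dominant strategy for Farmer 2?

Consider the case where Farmer 1 bids 4 and Farmer 3 bids 4.
Truthful bid 19: wins, pays 9, utility 19 - 9 = 10.
Bid 15 instead: wins, pays 7, utility 19 - 7 = 12.
Since 12 > 10, bidding 15 is strictly better here, so truthful bidding is not dominant.

No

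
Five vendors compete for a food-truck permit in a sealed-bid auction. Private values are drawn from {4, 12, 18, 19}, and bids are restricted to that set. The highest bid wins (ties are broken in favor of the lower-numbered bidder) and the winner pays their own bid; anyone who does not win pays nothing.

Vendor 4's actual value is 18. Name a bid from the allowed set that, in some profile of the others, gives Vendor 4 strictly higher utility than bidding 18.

12

Suppose Vendor 1 bids 4, Vendor 2 bids 4, Vendor 3 bids 4 and Vendor 5 bids 4.
Bid 18: wins, pays 18, utility 18 - 18 = 0.
Bid 12: wins, pays 12, utility 18 - 12 = 6.
So bidding 12 beats truth here (6 > 0).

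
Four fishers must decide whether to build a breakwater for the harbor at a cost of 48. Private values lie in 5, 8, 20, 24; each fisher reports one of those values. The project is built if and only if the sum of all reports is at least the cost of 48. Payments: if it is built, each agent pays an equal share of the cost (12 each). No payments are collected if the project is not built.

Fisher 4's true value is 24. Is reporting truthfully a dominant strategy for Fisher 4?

Check each profile of the others' reports and compare truth against every alternative report.
Others report (8, 8, 8): truth gives 12, best alternative gives 0.
Others report (5, 5, 20): truth gives 12, best alternative gives 12.
Others report (5, 5, 24): truth gives 12, best alternative gives 12.
Others report (5, 8, 20): truth gives 12, best alternative gives 12.
Others report (5, 8, 24): truth gives 12, best alternative gives 12.
Others report (5, 20, 5): truth gives 12, best alternative gives 12.
(Remaining 58 profiles checked similarly; truth is weakly best in each.)
In every case the truthful report is at least as good as any alternative, so it is a dominant strategy.

Yes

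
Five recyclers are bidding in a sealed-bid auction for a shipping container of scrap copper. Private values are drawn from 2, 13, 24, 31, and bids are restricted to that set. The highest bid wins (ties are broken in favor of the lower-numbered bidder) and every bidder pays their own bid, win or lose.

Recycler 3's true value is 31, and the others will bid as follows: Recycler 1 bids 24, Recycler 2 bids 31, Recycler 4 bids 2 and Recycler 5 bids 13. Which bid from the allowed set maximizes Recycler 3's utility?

Bid 2: loses but pays 2, utility -2.
Bid 13: loses but pays 13, utility -13.
Bid 24: loses but pays 24, utility -24.
Bid 31: loses but pays 31, utility -31.
The best choice is 2 with utility -2.

2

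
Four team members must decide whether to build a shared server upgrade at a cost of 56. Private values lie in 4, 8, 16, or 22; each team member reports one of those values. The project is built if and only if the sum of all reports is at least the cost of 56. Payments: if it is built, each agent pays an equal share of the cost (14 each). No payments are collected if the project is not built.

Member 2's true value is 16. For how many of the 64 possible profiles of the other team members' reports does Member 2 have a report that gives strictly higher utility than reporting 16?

12

Others report (4, 8, 22): truth gives 0; report 22 gives 2 > 0. Violating.
Others report (4, 16, 16): truth gives 0; report 22 gives 2 > 0. Violating.
Others report (4, 22, 8): truth gives 0; report 22 gives 2 > 0. Violating.
Others report (8, 4, 22): truth gives 0; report 22 gives 2 > 0. Violating.
Others report (4, 4, 4): truth gives 0; no alternative beats it.
Others report (4, 4, 8): truth gives 0; no alternative beats it.
(Checking all 64 profiles: 12 have a profitable deviation, 52 do not.)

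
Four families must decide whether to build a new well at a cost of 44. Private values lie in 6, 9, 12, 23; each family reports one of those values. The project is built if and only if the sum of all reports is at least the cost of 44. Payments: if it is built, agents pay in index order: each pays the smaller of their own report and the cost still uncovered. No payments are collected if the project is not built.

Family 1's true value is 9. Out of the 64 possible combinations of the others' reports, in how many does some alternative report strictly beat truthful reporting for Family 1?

34

Others report (6, 9, 23): truth gives 0; report 6 gives 3 > 0. Violating.
Others report (6, 12, 23): truth gives 0; report 6 gives 3 > 0. Violating.
Others report (6, 23, 9): truth gives 0; report 6 gives 3 > 0. Violating.
Others report (6, 23, 12): truth gives 0; report 6 gives 3 > 0. Violating.
Others report (6, 6, 6): truth gives 0; no alternative beats it.
Others report (6, 6, 9): truth gives 0; no alternative beats it.
(Checking all 64 profiles: 34 have a profitable deviation, 30 do not.)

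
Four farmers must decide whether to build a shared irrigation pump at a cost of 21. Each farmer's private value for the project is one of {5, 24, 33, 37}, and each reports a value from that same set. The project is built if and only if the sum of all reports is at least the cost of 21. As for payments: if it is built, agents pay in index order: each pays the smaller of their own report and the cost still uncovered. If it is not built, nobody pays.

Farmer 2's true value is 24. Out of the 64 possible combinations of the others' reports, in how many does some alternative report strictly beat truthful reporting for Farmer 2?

15

Others report (5, 5, 24): truth gives 8; report 5 gives 19 > 8. Violating.
Others report (5, 5, 33): truth gives 8; report 5 gives 19 > 8. Violating.
Others report (5, 5, 37): truth gives 8; report 5 gives 19 > 8. Violating.
Others report (5, 24, 5): truth gives 8; report 5 gives 19 > 8. Violating.
Others report (5, 5, 5): truth gives 8; no alternative beats it.
Others report (24, 5, 5): truth gives 24; no alternative beats it.
(Checking all 64 profiles: 15 have a profitable deviation, 49 do not.)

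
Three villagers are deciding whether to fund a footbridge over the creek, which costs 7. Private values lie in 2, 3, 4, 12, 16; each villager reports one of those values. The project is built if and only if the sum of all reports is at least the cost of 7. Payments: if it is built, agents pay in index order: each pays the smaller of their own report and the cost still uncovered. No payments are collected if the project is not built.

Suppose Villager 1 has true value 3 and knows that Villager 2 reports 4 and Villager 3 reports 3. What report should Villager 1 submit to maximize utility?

Report 2: project built, pays 2, utility 3 - 2 = 1.
Report 3: project built, pays 3, utility 3 - 3 = 0.
Report 4: project built, pays 4, utility 3 - 4 = -1.
Report 12: project built, pays 7, utility 3 - 7 = -4.
Report 16: project built, pays 7, utility 3 - 7 = -4.
The best choice is 2 with utility 1.

2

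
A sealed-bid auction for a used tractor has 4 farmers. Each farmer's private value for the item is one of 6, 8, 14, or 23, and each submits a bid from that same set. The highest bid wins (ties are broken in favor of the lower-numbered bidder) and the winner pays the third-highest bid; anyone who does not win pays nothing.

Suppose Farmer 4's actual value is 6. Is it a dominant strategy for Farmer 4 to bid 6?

Yes

Check each profile of the others' bids and compare truth against every alternative bid.
Others bid (6, 6, 6): truth gives 0, best alternative gives 0.
Others bid (6, 6, 8): truth gives 0, best alternative gives 0.
Others bid (6, 6, 14): truth gives 0, best alternative gives 0.
Others bid (6, 6, 23): truth gives 0, best alternative gives 0.
Others bid (6, 8, 6): truth gives 0, best alternative gives 0.
Others bid (6, 8, 8): truth gives 0, best alternative gives 0.
(Remaining 58 profiles checked similarly; truth is weakly best in each.)
In every case the truthful bid is at least as good as any alternative, so it is a dominant strategy.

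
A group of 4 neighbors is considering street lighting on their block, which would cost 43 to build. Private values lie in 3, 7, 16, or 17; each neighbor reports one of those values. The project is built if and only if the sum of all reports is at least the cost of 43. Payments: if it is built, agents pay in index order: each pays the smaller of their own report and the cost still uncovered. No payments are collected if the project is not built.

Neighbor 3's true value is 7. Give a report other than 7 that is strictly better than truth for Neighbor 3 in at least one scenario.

3

Suppose Neighbor 1 reports 7, Neighbor 2 reports 16 and Neighbor 4 reports 17.
Report 7: project built, pays 7, utility 7 - 7 = 0.
Report 3: project built, pays 3, utility 7 - 3 = 4.
So reporting 3 beats truth here (4 > 0).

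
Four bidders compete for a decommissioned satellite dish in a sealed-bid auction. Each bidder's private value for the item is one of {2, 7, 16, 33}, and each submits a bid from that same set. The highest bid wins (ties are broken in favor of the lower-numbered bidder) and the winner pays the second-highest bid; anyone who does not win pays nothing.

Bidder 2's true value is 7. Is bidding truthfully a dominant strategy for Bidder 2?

Yes

Check each profile of the others' bids and compare truth against every alternative bid.
Others bid (2, 2, 2): truth gives 5, best alternative gives 5.
Others bid (2, 2, 7): truth gives 0, best alternative gives 0.
Others bid (2, 2, 16): truth gives 0, best alternative gives 0.
Others bid (2, 2, 33): truth gives 0, best alternative gives 0.
Others bid (2, 7, 2): truth gives 0, best alternative gives 0.
Others bid (2, 7, 7): truth gives 0, best alternative gives 0.
(Remaining 58 profiles checked similarly; truth is weakly best in each.)
In every case the truthful bid is at least as good as any alternative, so it is a dominant strategy.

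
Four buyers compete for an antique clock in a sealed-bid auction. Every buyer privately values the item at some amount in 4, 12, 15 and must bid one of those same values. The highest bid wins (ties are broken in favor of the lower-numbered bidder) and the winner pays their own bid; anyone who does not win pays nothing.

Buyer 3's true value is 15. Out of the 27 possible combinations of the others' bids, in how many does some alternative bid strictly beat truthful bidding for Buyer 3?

2

Others bid (4, 4, 4): truth gives 0; bid 12 gives 3 > 0. Violating.
Others bid (4, 4, 12): truth gives 0; bid 12 gives 3 > 0. Violating.
Others bid (4, 4, 15): truth gives 0; no alternative beats it.
Others bid (4, 12, 4): truth gives 0; no alternative beats it.
(Checking all 27 profiles: 2 have a profitable deviation, 25 do not.)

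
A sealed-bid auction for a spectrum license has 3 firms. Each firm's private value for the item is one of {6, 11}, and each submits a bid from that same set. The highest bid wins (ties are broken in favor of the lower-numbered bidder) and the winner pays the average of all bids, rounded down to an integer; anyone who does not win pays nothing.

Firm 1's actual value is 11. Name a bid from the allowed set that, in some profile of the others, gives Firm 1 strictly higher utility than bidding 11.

Suppose Firm 2 bids 6 and Firm 3 bids 6.
Bid 11: wins, pays 7, utility 11 - 7 = 4.
Bid 6: wins, pays 6, utility 11 - 6 = 5.
So bidding 6 beats truth here (5 > 4).

6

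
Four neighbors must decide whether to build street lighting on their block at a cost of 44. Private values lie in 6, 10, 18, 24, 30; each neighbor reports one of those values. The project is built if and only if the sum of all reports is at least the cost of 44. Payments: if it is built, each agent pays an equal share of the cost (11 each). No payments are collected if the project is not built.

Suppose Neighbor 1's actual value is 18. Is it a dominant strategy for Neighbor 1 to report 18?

No

Consider the case where Neighbor 2 reports 6, Neighbor 3 reports 6 and Neighbor 4 reports 6.
Truthful report 18: project not built, utility 0.
Report 30 instead: project built, pays 11, utility 18 - 11 = 7.
Since 7 > 0, reporting 30 is strictly better here, so truthful reporting is not dominant.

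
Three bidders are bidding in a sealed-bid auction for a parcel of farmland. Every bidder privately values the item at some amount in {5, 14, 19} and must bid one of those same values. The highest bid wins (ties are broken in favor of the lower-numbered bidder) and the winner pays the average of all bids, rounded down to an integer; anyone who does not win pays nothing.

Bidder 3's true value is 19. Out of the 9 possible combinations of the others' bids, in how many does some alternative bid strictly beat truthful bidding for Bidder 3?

1

Others bid (5, 5): truth gives 10; bid 14 gives 11 > 10. Violating.
Others bid (5, 14): truth gives 7; no alternative beats it.
Others bid (5, 19): truth gives 0; no alternative beats it.
(Checking all 9 profiles: 1 has a profitable deviation, 8 do not.)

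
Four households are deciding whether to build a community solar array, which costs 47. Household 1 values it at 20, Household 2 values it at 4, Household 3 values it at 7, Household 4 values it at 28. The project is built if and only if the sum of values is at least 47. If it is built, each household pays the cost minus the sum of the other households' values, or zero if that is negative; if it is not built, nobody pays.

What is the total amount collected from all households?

24

Total value 59 ≥ cost 47, so it is built.
Household 1: others sum to 39; max(0, 47 - 39) = 8.
Household 2: others sum to 55; max(0, 47 - 55) = 0.
Household 3: others sum to 52; max(0, 47 - 52) = 0.
Household 4: others sum to 31; max(0, 47 - 31) = 16.
Total collected = 8 + 0 + 0 + 16 = 24.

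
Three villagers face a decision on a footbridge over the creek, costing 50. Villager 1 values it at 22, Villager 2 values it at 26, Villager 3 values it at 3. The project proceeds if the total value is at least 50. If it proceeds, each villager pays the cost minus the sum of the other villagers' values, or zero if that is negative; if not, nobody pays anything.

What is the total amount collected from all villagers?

48

Total value 51 ≥ cost 50, so it is built.
Villager 1: others sum to 29; max(0, 50 - 29) = 21.
Villager 2: others sum to 25; max(0, 50 - 25) = 25.
Villager 3: others sum to 48; max(0, 50 - 48) = 2.
Total collected = 21 + 25 + 2 = 48.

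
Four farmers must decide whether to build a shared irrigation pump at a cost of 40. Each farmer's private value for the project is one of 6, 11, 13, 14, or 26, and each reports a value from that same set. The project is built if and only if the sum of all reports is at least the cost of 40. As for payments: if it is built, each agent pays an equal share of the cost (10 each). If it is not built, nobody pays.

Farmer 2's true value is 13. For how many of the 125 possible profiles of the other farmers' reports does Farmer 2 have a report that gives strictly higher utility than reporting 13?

Others report (6, 6, 6): truth gives 0; report 26 gives 3 > 0. Violating.
Others report (6, 6, 11): truth gives 0; report 26 gives 3 > 0. Violating.
Others report (6, 6, 13): truth gives 0; report 26 gives 3 > 0. Violating.
Others report (6, 6, 14): truth gives 0; report 14 gives 3 > 0. Violating.
Others report (6, 6, 26): truth gives 3; no alternative beats it.
Others report (6, 11, 11): truth gives 3; no alternative beats it.
(Checking all 125 profiles: 10 have a profitable deviation, 115 do not.)

10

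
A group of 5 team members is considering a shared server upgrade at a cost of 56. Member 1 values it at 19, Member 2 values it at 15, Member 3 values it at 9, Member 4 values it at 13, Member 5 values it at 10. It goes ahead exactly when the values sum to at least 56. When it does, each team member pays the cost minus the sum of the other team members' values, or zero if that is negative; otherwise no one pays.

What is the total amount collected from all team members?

Total value 66 ≥ cost 56, so it is built.
Member 1: others sum to 47; max(0, 56 - 47) = 9.
Member 2: others sum to 51; max(0, 56 - 51) = 5.
Member 3: others sum to 57; max(0, 56 - 57) = 0.
Member 4: others sum to 53; max(0, 56 - 53) = 3.
Member 5: others sum to 56; max(0, 56 - 56) = 0.
Total collected = 9 + 5 + 0 + 3 + 0 = 17.

17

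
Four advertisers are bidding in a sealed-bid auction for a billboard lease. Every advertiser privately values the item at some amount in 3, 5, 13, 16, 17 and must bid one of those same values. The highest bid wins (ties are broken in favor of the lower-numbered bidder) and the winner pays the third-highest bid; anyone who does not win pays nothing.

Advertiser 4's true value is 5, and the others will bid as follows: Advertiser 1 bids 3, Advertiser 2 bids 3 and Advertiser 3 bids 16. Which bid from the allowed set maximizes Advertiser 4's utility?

17

Bid 3: loses, pays 0, utility 0.
Bid 5: loses, pays 0, utility 0.
Bid 13: loses, pays 0, utility 0.
Bid 16: loses, pays 0, utility 0.
Bid 17: wins, pays 3, utility 5 - 3 = 2.
The best choice is 17 with utility 2.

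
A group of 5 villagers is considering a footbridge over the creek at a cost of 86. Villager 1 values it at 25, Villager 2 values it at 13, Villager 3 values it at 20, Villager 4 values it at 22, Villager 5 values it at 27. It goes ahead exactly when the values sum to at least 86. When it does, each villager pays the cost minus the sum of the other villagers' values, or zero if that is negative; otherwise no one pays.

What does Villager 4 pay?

1

Total value 107 ≥ cost 86, so the project is built.
The other villagers' values sum to 85.
Cost minus that sum is 86 - 85 = 1.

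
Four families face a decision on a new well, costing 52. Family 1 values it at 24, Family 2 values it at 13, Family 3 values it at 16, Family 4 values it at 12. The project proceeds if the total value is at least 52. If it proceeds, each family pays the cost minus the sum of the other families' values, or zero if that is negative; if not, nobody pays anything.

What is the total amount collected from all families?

Total value 65 ≥ cost 52, so it is built.
Family 1: others sum to 41; max(0, 52 - 41) = 11.
Family 2: others sum to 52; max(0, 52 - 52) = 0.
Family 3: others sum to 49; max(0, 52 - 49) = 3.
Family 4: others sum to 53; max(0, 52 - 53) = 0.
Total collected = 11 + 0 + 3 + 0 = 14.

14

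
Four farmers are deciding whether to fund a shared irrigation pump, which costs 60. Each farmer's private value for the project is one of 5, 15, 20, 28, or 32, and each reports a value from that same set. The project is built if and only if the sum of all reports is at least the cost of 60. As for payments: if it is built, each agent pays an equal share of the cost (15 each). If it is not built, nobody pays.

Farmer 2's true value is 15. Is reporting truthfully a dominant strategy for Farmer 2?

Yes

Check each profile of the others' reports and compare truth against every alternative report.
Others report (5, 5, 5): truth gives 0, best alternative gives 0.
Others report (5, 5, 15): truth gives 0, best alternative gives 0.
Others report (5, 5, 20): truth gives 0, best alternative gives 0.
Others report (5, 5, 28): truth gives 0, best alternative gives 0.
Others report (5, 5, 32): truth gives 0, best alternative gives 0.
Others report (5, 15, 5): truth gives 0, best alternative gives 0.
(Remaining 119 profiles checked similarly; truth is weakly best in each.)
In every case the truthful report is at least as good as any alternative, so it is a dominant strategy.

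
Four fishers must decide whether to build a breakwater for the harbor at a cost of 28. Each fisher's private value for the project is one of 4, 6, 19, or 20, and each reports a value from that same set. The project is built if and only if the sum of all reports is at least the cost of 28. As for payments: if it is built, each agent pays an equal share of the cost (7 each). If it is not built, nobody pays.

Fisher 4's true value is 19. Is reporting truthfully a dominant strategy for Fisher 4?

Check each profile of the others' reports and compare truth against every alternative report.
Others report (4, 4, 4): truth gives 12, best alternative gives 12.
Others report (4, 4, 6): truth gives 12, best alternative gives 12.
Others report (4, 4, 19): truth gives 12, best alternative gives 12.
Others report (4, 4, 20): truth gives 12, best alternative gives 12.
Others report (4, 6, 4): truth gives 12, best alternative gives 12.
Others report (4, 6, 6): truth gives 12, best alternative gives 12.
(Remaining 58 profiles checked similarly; truth is weakly best in each.)
In every case the truthful report is at least as good as any alternative, so it is a dominant strategy.

Yes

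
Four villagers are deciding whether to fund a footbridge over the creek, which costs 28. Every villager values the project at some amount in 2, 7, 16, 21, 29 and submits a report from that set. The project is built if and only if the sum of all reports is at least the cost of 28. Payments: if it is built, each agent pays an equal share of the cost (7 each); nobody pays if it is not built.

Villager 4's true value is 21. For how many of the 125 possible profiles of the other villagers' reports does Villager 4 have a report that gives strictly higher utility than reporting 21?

1

Others report (2, 2, 2): truth gives 0; report 29 gives 14 > 0. Violating.
Others report (2, 2, 7): truth gives 14; no alternative beats it.
Others report (2, 2, 16): truth gives 14; no alternative beats it.
(Checking all 125 profiles: 1 has a profitable deviation, 124 do not.)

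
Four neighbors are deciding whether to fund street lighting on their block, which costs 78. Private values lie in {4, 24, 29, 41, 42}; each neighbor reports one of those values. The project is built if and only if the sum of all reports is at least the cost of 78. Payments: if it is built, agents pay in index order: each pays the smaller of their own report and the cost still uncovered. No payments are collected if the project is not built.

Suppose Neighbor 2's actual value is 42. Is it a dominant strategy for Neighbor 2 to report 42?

No

Consider the case where Neighbor 1 reports 4, Neighbor 3 reports 4 and Neighbor 4 reports 29.
Truthful report 42: project built, pays 42, utility 42 - 42 = 0.
Report 41 instead: project built, pays 41, utility 42 - 41 = 1.
Since 1 > 0, reporting 41 is strictly better here, so truthful reporting is not dominant.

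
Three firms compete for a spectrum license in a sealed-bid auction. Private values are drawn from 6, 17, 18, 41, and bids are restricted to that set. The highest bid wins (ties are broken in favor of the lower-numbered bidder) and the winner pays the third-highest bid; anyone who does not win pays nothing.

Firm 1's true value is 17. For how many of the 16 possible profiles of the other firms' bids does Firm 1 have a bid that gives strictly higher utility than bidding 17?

Others bid (6, 18): truth gives 0; bid 18 gives 11 > 0. Violating.
Others bid (6, 41): truth gives 0; bid 41 gives 11 > 0. Violating.
Others bid (18, 6): truth gives 0; bid 18 gives 11 > 0. Violating.
Others bid (41, 6): truth gives 0; bid 41 gives 11 > 0. Violating.
Others bid (6, 6): truth gives 11; no alternative beats it.
Others bid (6, 17): truth gives 11; no alternative beats it.
(Checking all 16 profiles: 4 have a profitable deviation, 12 do not.)

4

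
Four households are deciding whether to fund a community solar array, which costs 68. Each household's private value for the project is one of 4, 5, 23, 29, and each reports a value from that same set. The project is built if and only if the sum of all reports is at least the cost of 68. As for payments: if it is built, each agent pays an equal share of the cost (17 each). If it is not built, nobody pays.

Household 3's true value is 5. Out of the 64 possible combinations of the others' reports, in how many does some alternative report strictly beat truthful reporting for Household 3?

3

Others report (5, 29, 29): truth gives -12; report 4 gives 0 > -12. Violating.
Others report (29, 5, 29): truth gives -12; report 4 gives 0 > -12. Violating.
Others report (29, 29, 5): truth gives -12; report 4 gives 0 > -12. Violating.
Others report (4, 4, 4): truth gives 0; no alternative beats it.
Others report (4, 4, 5): truth gives 0; no alternative beats it.
(Checking all 64 profiles: 3 have a profitable deviation, 61 do not.)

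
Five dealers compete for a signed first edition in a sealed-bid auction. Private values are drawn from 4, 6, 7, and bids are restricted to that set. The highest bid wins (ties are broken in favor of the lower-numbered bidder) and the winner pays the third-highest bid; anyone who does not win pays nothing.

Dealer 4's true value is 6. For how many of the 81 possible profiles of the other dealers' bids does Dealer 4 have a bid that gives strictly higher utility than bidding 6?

Others bid (4, 4, 4, 7): truth gives 0; bid 7 gives 2 > 0. Violating.
Others bid (4, 4, 6, 4): truth gives 0; bid 7 gives 2 > 0. Violating.
Others bid (4, 6, 4, 4): truth gives 0; bid 7 gives 2 > 0. Violating.
Others bid (6, 4, 4, 4): truth gives 0; bid 7 gives 2 > 0. Violating.
Others bid (4, 4, 4, 4): truth gives 2; no alternative beats it.
Others bid (4, 4, 4, 6): truth gives 2; no alternative beats it.
(Checking all 81 profiles: 4 have a profitable deviation, 77 do not.)

4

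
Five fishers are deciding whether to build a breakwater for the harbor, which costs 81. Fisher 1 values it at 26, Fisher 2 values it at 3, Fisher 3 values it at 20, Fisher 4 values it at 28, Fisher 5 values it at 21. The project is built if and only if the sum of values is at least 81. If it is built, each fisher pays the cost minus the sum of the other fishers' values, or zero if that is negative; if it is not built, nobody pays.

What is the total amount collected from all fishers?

Total value 98 ≥ cost 81, so it is built.
Fisher 1: others sum to 72; max(0, 81 - 72) = 9.
Fisher 2: others sum to 95; max(0, 81 - 95) = 0.
Fisher 3: others sum to 78; max(0, 81 - 78) = 3.
Fisher 4: others sum to 70; max(0, 81 - 70) = 11.
Fisher 5: others sum to 77; max(0, 81 - 77) = 4.
Total collected = 9 + 0 + 3 + 11 + 4 = 27.

27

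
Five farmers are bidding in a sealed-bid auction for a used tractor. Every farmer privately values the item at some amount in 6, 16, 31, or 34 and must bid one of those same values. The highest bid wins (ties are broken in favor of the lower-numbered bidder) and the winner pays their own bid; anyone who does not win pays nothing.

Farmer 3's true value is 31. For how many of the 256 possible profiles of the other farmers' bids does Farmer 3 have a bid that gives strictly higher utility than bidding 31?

4

Others bid (6, 6, 6, 6): truth gives 0; bid 16 gives 15 > 0. Violating.
Others bid (6, 6, 6, 16): truth gives 0; bid 16 gives 15 > 0. Violating.
Others bid (6, 6, 16, 6): truth gives 0; bid 16 gives 15 > 0. Violating.
Others bid (6, 6, 16, 16): truth gives 0; bid 16 gives 15 > 0. Violating.
Others bid (6, 6, 6, 31): truth gives 0; no alternative beats it.
Others bid (6, 6, 6, 34): truth gives 0; no alternative beats it.
(Checking all 256 profiles: 4 have a profitable deviation, 252 do not.)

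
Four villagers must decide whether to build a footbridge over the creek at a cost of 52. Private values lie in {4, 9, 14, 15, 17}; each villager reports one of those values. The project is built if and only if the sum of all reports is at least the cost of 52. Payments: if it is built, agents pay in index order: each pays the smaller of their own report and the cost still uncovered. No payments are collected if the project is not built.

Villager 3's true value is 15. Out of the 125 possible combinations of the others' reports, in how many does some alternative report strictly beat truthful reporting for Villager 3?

54

Others report (4, 17, 17): truth gives 0; report 14 gives 1 > 0. Violating.
Others report (9, 14, 15): truth gives 0; report 14 gives 1 > 0. Violating.
Others report (9, 14, 17): truth gives 0; report 14 gives 1 > 0. Violating.
Others report (9, 15, 14): truth gives 0; report 14 gives 1 > 0. Violating.
Others report (4, 4, 4): truth gives 0; no alternative beats it.
Others report (4, 4, 9): truth gives 0; no alternative beats it.
(Checking all 125 profiles: 54 have a profitable deviation, 71 do not.)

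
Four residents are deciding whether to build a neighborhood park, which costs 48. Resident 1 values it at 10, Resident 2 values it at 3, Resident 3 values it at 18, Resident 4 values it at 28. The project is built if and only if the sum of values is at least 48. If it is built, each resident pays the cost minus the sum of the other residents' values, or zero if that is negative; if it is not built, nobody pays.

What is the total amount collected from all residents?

Total value 59 ≥ cost 48, so it is built.
Resident 1: others sum to 49; max(0, 48 - 49) = 0.
Resident 2: others sum to 56; max(0, 48 - 56) = 0.
Resident 3: others sum to 41; max(0, 48 - 41) = 7.
Resident 4: others sum to 31; max(0, 48 - 31) = 17.
Total collected = 0 + 0 + 7 + 17 = 24.

24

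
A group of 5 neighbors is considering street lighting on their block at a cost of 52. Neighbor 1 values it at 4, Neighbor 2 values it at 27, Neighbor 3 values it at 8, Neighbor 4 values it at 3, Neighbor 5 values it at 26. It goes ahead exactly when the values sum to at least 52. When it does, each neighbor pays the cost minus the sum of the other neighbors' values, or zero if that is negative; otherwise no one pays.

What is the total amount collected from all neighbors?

Total value 68 ≥ cost 52, so it is built.
Neighbor 1: others sum to 64; max(0, 52 - 64) = 0.
Neighbor 2: others sum to 41; max(0, 52 - 41) = 11.
Neighbor 3: others sum to 60; max(0, 52 - 60) = 0.
Neighbor 4: others sum to 65; max(0, 52 - 65) = 0.
Neighbor 5: others sum to 42; max(0, 52 - 42) = 10.
Total collected = 0 + 11 + 0 + 0 + 10 = 21.

21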